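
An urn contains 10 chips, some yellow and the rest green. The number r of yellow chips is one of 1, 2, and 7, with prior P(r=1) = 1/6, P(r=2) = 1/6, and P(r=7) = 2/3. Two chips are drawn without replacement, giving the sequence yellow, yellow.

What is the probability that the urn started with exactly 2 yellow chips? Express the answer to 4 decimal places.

0.0118

For each hypothesis, P(data | H) works out to: P(data | r = 1) = (1/10)(0/9) = 0; P(data | r = 2) = (2/10)(1/9) = 1/45; P(data | r = 7) = (7/10)(6/9) = 7/15.
Multiplying each by its prior: 1/6 · 0 = 0, 1/6 · 1/45 = 1/270, 2/3 · 7/15 = 14/45; summing to 17/54.
Therefore the posterior P(r = 2 | data) = (1/270) / (17/54) = 1/85.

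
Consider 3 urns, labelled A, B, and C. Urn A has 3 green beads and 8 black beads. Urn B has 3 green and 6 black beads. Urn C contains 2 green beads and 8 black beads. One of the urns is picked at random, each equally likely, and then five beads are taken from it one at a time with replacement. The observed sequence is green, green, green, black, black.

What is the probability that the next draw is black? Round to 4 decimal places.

For each hypothesis, P(data | H) works out to: P(data | urn A) = (3/11)(3/11)(3/11)(8/11)(8/11) = 0.01073; P(data | urn B) = (3/9)(3/9)(3/9)(6/9)(6/9) = 0.016461; P(data | urn C) = (2/10)(2/10)(2/10)(8/10)(8/10) = 0.00512.
Weighting by the prior gives 1/3 · 0.01073 = 0.0035765, 1/3 · 0.016461 = 0.005487, 1/3 · 0.00512 = 0.0017067; summing to 0.01077.
Normalising, the posterior is P(urn A | data) = 0.33208, P(urn B | data) = 0.50946, P(urn C | data) = 0.15846.
So P(black next | data) = Σ P(black next | H) P(H | data) = (8/11)(0.33208) + (2/3)(0.50946) + (4/5)(0.15846) = 0.70792.

0.7079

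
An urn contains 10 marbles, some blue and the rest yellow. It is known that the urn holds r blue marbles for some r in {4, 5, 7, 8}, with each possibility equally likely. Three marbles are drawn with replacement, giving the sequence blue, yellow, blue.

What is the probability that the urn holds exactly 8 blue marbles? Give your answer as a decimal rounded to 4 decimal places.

0.2581

The likelihood of the observed sequence under each hypothesis: P(data | r = 4) = (4/10)(6/10)(4/10) = 0.096; P(data | r = 5) = (5/10)(5/10)(5/10) = 0.125; P(data | r = 7) = (7/10)(3/10)(7/10) = 0.147; P(data | r = 8) = (8/10)(2/10)(8/10) = 0.128.
Weighting by the prior gives 1/4 · 0.096 = 0.024, 1/4 · 0.125 = 0.03125, 1/4 · 0.147 = 0.03675, 1/4 · 0.128 = 0.032; these sum to 0.124.
Therefore the posterior P(r = 8 | data) = (0.032) / (0.124) = 0.25806.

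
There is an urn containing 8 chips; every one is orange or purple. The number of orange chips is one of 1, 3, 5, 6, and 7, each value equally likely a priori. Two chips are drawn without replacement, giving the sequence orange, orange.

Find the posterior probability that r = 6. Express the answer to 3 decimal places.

0.306

The likelihood of the observed sequence under each hypothesis: P(data | r = 1) = (1/8)(0/7) = 0; P(data | r = 3) = (3/8)(2/7) = 3/28; P(data | r = 5) = (5/8)(4/7) = 5/14; P(data | r = 6) = (6/8)(5/7) = 15/28; P(data | r = 7) = (7/8)(6/7) = 3/4.
Weighting by the prior gives 1/5 · 0 = 0, 1/5 · 3/28 = 3/140, 1/5 · 5/14 = 1/14, 1/5 · 15/28 = 3/28, 1/5 · 3/4 = 3/20; these sum to 7/20.
Therefore the posterior P(r = 6 | data) = (3/28) / (7/20) = 15/49.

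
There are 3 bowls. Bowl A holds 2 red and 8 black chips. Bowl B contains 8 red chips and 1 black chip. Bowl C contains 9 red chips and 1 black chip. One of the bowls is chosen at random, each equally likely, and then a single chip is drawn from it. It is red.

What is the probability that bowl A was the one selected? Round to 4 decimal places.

0.1006

The likelihood of this draw under each hypothesis: P(data | bowl A) = (2/10) = 1/5; P(data | bowl B) = (8/9) = 8/9; P(data | bowl C) = (9/10) = 9/10.
The prior-weighted likelihoods are 1/3 · 1/5 = 1/15, 1/3 · 8/9 = 8/27, 1/3 · 9/10 = 3/10; summing to 179/270.
Therefore the posterior P(bowl A | data) = (1/15) / (179/270) = 18/179.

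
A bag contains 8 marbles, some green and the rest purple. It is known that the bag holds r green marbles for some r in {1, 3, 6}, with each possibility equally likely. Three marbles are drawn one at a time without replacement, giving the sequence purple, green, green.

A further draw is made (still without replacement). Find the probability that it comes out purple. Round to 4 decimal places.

0.4000

Under each hypothesis, the probability of the observed sequence is: P(data | r = 1) = (7/8)(1/7)(0/6) = 0; P(data | r = 3) = (5/8)(3/7)(2/6) = 5/56; P(data | r = 6) = (2/8)(6/7)(5/6) = 5/28.
Weighting by the prior gives 1/3 · 0 = 0, 1/3 · 5/56 = 5/168, 1/3 · 5/28 = 5/84; summing to 5/56.
The posterior is then P(r = 1 | data) = 0, P(r = 3 | data) = 1/3, P(r = 6 | data) = 2/3.
Averaging over the posterior, P(purple next | data) = (4/5)(1/3) + (1/5)(2/3) = 2/5.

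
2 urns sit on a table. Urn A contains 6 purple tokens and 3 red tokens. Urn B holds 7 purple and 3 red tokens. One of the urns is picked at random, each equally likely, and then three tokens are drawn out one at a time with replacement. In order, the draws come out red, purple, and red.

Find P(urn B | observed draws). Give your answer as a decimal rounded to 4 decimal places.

The likelihood of the observed sequence under each hypothesis: P(data | urn A) = (3/9)(6/9)(3/9) = 0.074074; P(data | urn B) = (3/10)(7/10)(3/10) = 0.063.
The prior-weighted likelihoods are 1/2 · 0.074074 = 0.037037, 1/2 · 0.063 = 0.0315; summing to 0.068537.
Hence P(urn B | data) = (0.0315) / (0.068537) = 0.45961.

0.4596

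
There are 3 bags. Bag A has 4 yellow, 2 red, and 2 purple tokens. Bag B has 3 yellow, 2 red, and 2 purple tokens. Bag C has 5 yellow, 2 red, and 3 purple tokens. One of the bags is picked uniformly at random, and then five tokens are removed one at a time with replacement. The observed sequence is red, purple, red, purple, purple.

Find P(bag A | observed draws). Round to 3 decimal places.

For each hypothesis, P(data | H) works out to: P(data | bag A) = (2/8)(2/8)(2/8)(2/8)(2/8) = 0.00097656; P(data | bag B) = (2/7)(2/7)(2/7)(2/7)(2/7) = 0.001904; P(data | bag C) = (2/10)(3/10)(2/10)(3/10)(3/10) = 0.00108.
The prior-weighted likelihoods are 1/3 · 0.00097656 = 0.00032552, 1/3 · 0.001904 = 0.00063466, 1/3 · 0.00108 = 0.00036; summing to 0.0013202.
So P(bag A | data) = (0.00032552) / (0.0013202) = 0.24657.

0.247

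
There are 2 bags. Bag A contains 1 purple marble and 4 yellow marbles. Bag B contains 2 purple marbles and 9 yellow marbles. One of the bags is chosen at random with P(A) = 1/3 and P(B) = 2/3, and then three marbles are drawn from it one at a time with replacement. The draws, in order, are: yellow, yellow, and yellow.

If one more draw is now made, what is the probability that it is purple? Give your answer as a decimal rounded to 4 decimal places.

0.1876

The likelihood of the observed sequence under each hypothesis: P(data | bag A) = (4/5)(4/5)(4/5) = 0.512; P(data | bag B) = (9/11)(9/11)(9/11) = 0.54771.
Multiplying each by its prior: 1/3 · 0.512 = 0.17067, 2/3 · 0.54771 = 0.36514; with total 0.53581.
Dividing through by the total gives posterior P(bag A | data) = 0.31852, P(bag B | data) = 0.68148.
So P(purple next | data) = Σ P(purple next | H) P(H | data) = (1/5)(0.31852) + (2/11)(0.68148) = 0.18761.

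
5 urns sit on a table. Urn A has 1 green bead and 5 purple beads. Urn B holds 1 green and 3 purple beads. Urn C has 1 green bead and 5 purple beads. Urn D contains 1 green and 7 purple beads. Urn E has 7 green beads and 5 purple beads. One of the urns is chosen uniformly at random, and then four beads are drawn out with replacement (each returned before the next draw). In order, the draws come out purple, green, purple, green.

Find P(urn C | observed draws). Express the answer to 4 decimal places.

For each hypothesis, P(data | H) works out to: P(data | urn A) = (5/6)(1/6)(5/6)(1/6) = 0.01929; P(data | urn B) = (3/4)(1/4)(3/4)(1/4) = 0.035156; P(data | urn C) = (5/6)(1/6)(5/6)(1/6) = 0.01929; P(data | urn D) = (7/8)(1/8)(7/8)(1/8) = 0.011963; P(data | urn E) = (5/12)(7/12)(5/12)(7/12) = 0.059076.
The prior-weighted likelihoods are 1/5 · 0.01929 = 0.003858, 1/5 · 0.035156 = 0.0070313, 1/5 · 0.01929 = 0.003858, 1/5 · 0.011963 = 0.0023926, 1/5 · 0.059076 = 0.011815; summing to 0.028955.
Hence P(urn C | data) = (0.003858) / (0.028955) = 0.13324.

0.1332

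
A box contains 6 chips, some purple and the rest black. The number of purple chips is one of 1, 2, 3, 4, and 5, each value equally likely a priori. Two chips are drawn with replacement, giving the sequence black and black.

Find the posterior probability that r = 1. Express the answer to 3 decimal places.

Compute the likelihood of the observed sequence for each case: P(data | r = 1) = (5/6)(5/6) = 25/36; P(data | r = 2) = (4/6)(4/6) = 4/9; P(data | r = 3) = (3/6)(3/6) = 1/4; P(data | r = 4) = (2/6)(2/6) = 1/9; P(data | r = 5) = (1/6)(1/6) = 1/36.
The prior-weighted likelihoods are 1/5 · 25/36 = 5/36, 1/5 · 4/9 = 4/45, 1/5 · 1/4 = 1/20, 1/5 · 1/9 = 1/45, 1/5 · 1/36 = 1/180; with total 11/36.
By Bayes' rule, P(r = 1 | data) = (5/36) / (11/36) = 5/11.

0.455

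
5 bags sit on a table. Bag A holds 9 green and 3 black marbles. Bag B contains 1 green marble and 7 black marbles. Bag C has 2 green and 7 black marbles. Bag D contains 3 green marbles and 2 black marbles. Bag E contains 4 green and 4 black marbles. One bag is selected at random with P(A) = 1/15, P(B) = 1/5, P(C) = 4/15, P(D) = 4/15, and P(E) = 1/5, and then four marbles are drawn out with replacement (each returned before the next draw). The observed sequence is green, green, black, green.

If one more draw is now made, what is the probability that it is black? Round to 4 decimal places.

Compute the likelihood of the observed sequence for each case: P(data | bag A) = (9/12)(9/12)(3/12)(9/12) = 0.10547; P(data | bag B) = (1/8)(1/8)(7/8)(1/8) = 0.001709; P(data | bag C) = (2/9)(2/9)(7/9)(2/9) = 0.0085353; P(data | bag D) = (3/5)(3/5)(2/5)(3/5) = 0.0864; P(data | bag E) = (4/8)(4/8)(4/8)(4/8) = 0.0625.
Weighting by the prior gives 1/15 · 0.10547 = 0.0070313, 1/5 · 0.001709 = 0.0003418, 4/15 · 0.0085353 = 0.0022761, 4/15 · 0.0864 = 0.02304, 1/5 · 0.0625 = 0.0125; these sum to 0.045189.
The posterior is then P(bag A | data) = 0.1556, P(bag B | data) = 0.0075637, P(bag C | data) = 0.050368, P(bag D | data) = 0.50986, P(bag E | data) = 0.27662.
The predictive probability is P(black next | data) = (1/4)(0.1556) + (7/8)(0.0075637) + (7/9)(0.050368) + (2/5)(0.50986) + (1/2)(0.27662) = 0.42694.

0.4269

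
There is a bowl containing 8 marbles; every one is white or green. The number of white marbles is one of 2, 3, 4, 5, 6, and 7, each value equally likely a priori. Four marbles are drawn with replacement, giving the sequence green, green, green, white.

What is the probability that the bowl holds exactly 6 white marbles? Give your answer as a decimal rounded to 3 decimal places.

0.038

The likelihood of the observed sequence under each hypothesis: P(data | r = 2) = (6/8)(6/8)(6/8)(2/8) = 0.10547; P(data | r = 3) = (5/8)(5/8)(5/8)(3/8) = 0.091553; P(data | r = 4) = (4/8)(4/8)(4/8)(4/8) = 0.0625; P(data | r = 5) = (3/8)(3/8)(3/8)(5/8) = 0.032959; P(data | r = 6) = (2/8)(2/8)(2/8)(6/8) = 0.011719; P(data | r = 7) = (1/8)(1/8)(1/8)(7/8) = 0.001709.
Multiplying each by its prior: 1/6 · 0.10547 = 0.017578, 1/6 · 0.091553 = 0.015259, 1/6 · 0.0625 = 0.010417, 1/6 · 0.032959 = 0.0054932, 1/6 · 0.011719 = 0.0019531, 1/6 · 0.001709 = 0.00028483; with total 0.050985.
Therefore the posterior P(r = 6 | data) = (0.0019531) / (0.050985) = 0.038308.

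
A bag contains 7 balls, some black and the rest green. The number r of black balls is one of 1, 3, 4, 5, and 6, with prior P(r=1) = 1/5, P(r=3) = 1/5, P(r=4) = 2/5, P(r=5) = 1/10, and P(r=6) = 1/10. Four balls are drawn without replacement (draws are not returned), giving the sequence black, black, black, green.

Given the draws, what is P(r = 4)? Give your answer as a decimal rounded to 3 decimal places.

0.500

Compute the likelihood of the observed sequence for each case: P(data | r = 1) = (1/7)(0/6) = 0; P(data | r = 3) = (3/7)(2/6)(1/5)(4/4) = 1/35; P(data | r = 4) = (4/7)(3/6)(2/5)(3/4) = 3/35; P(data | r = 5) = (5/7)(4/6)(3/5)(2/4) = 1/7; P(data | r = 6) = (6/7)(5/6)(4/5)(1/4) = 1/7.
Multiplying each by its prior: 1/5 · 0 = 0, 1/5 · 1/35 = 1/175, 2/5 · 3/35 = 6/175, 1/10 · 1/7 = 1/70, 1/10 · 1/7 = 1/70; summing to 12/175.
Therefore the posterior P(r = 4 | data) = (6/175) / (12/175) = 1/2.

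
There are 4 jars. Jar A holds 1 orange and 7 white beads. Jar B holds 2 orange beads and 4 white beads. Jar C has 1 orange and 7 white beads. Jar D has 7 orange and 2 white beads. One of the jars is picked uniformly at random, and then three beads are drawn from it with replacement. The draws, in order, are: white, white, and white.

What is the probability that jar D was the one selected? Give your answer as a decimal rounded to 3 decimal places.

0.007

For each hypothesis, P(data | H) works out to: P(data | jar A) = (7/8)(7/8)(7/8) = 0.66992; P(data | jar B) = (4/6)(4/6)(4/6) = 0.2963; P(data | jar C) = (7/8)(7/8)(7/8) = 0.66992; P(data | jar D) = (2/9)(2/9)(2/9) = 0.010974.
The prior-weighted likelihoods are 1/4 · 0.66992 = 0.16748, 1/4 · 0.2963 = 0.074074, 1/4 · 0.66992 = 0.16748, 1/4 · 0.010974 = 0.0027435; these sum to 0.41178.
By Bayes' rule, P(jar D | data) = (0.0027435) / (0.41178) = 0.0066625.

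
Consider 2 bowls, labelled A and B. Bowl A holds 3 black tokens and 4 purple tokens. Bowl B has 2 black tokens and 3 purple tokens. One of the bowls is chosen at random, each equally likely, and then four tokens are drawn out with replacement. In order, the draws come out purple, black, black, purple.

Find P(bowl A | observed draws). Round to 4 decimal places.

The likelihood of the observed sequence under each hypothesis: P(data | bowl A) = (4/7)(3/7)(3/7)(4/7) = 0.059975; P(data | bowl B) = (3/5)(2/5)(2/5)(3/5) = 0.0576.
The prior-weighted likelihoods are 1/2 · 0.059975 = 0.029988, 1/2 · 0.0576 = 0.0288; summing to 0.058788.
Hence P(bowl A | data) = (0.029988) / (0.058788) = 0.5101.

0.5101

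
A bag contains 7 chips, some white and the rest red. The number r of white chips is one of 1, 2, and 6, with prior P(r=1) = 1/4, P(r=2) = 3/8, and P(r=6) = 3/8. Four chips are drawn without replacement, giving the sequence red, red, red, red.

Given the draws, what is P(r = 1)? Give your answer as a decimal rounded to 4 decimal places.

Under each hypothesis, the probability of the observed sequence is: P(data | r = 1) = (6/7)(5/6)(4/5)(3/4) = 3/7; P(data | r = 2) = (5/7)(4/6)(3/5)(2/4) = 1/7; P(data | r = 6) = (1/7)(0/6) = 0.
Weighting by the prior gives 1/4 · 3/7 = 3/28, 3/8 · 1/7 = 3/56, 3/8 · 0 = 0; summing to 9/56.
By Bayes' rule, P(r = 1 | data) = (3/28) / (9/56) = 2/3.

0.6667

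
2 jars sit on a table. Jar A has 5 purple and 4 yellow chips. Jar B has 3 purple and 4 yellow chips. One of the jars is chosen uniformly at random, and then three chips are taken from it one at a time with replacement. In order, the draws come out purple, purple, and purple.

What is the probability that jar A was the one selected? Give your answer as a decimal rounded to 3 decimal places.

0.685

Compute the likelihood of the observed sequence for each case: P(data | jar A) = (5/9)(5/9)(5/9) = 0.17147; P(data | jar B) = (3/7)(3/7)(3/7) = 0.078717.
Weighting by the prior gives 1/2 · 0.17147 = 0.085734, 1/2 · 0.078717 = 0.039359; these sum to 0.12509.
By Bayes' rule, P(jar A | data) = (0.085734) / (0.12509) = 0.68536.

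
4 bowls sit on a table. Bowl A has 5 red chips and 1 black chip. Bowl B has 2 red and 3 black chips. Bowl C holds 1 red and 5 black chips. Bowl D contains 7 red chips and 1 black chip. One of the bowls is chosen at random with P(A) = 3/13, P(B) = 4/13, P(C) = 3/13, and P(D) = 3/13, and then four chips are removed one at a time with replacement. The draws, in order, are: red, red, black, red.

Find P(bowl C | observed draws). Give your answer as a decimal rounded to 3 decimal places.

0.016

Compute the likelihood of the observed sequence for each case: P(data | bowl A) = (5/6)(5/6)(1/6)(5/6) = 0.096451; P(data | bowl B) = (2/5)(2/5)(3/5)(2/5) = 0.0384; P(data | bowl C) = (1/6)(1/6)(5/6)(1/6) = 0.003858; P(data | bowl D) = (7/8)(7/8)(1/8)(7/8) = 0.08374.
Weighting by the prior gives 3/13 · 0.096451 = 0.022258, 4/13 · 0.0384 = 0.011815, 3/13 · 0.003858 = 0.00089031, 3/13 · 0.08374 = 0.019325; with total 0.054288.
Therefore the posterior P(bowl C | data) = (0.00089031) / (0.054288) = 0.0164.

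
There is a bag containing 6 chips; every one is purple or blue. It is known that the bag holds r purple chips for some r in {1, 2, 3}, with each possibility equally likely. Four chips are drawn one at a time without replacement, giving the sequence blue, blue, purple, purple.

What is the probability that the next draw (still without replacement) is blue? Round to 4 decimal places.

0.7000

Under each hypothesis, the probability of the observed sequence is: P(data | r = 1) = (5/6)(4/5)(1/4)(0/3) = 0; P(data | r = 2) = (4/6)(3/5)(2/4)(1/3) = 1/15; P(data | r = 3) = (3/6)(2/5)(3/4)(2/3) = 1/10.
Weighting by the prior gives 1/3 · 0 = 0, 1/3 · 1/15 = 1/45, 1/3 · 1/10 = 1/30; with total 1/18.
Dividing through by the total gives posterior P(r = 1 | data) = 0, P(r = 2 | data) = 2/5, P(r = 3 | data) = 3/5.
The predictive probability is P(blue next | data) = (1)(2/5) + (1/2)(3/5) = 7/10.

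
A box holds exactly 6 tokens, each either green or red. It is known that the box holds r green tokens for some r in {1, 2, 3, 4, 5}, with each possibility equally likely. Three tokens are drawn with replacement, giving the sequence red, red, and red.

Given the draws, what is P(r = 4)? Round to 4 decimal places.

The likelihood of the observed sequence under each hypothesis: P(data | r = 1) = (5/6)(5/6)(5/6) = 0.5787; P(data | r = 2) = (4/6)(4/6)(4/6) = 0.2963; P(data | r = 3) = (3/6)(3/6)(3/6) = 0.125; P(data | r = 4) = (2/6)(2/6)(2/6) = 0.037037; P(data | r = 5) = (1/6)(1/6)(1/6) = 0.0046296.
Multiplying each by its prior: 1/5 · 0.5787 = 0.11574, 1/5 · 0.2963 = 0.059259, 1/5 · 0.125 = 0.025, 1/5 · 0.037037 = 0.0074074, 1/5 · 0.0046296 = 0.00092593; these sum to 0.20833.
Therefore the posterior P(r = 4 | data) = (0.0074074) / (0.20833) = 0.035556.

0.0356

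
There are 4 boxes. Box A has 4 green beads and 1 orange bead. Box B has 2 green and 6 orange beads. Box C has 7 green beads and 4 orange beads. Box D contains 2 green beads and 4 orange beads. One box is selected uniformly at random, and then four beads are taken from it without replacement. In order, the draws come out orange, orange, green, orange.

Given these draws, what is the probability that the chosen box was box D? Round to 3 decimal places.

The likelihood of the observed sequence under each hypothesis: P(data | box A) = (1/5)(0/4) = 0; P(data | box B) = (6/8)(5/7)(2/6)(4/5) = 0.14286; P(data | box C) = (4/11)(3/10)(7/9)(2/8) = 0.021212; P(data | box D) = (4/6)(3/5)(2/4)(2/3) = 0.13333.
Multiplying each by its prior: 1/4 · 0 = 0, 1/4 · 0.14286 = 0.035714, 1/4 · 0.021212 = 0.005303, 1/4 · 0.13333 = 0.033333; with total 0.074351.
So P(box D | data) = (0.033333) / (0.074351) = 0.44833.

0.448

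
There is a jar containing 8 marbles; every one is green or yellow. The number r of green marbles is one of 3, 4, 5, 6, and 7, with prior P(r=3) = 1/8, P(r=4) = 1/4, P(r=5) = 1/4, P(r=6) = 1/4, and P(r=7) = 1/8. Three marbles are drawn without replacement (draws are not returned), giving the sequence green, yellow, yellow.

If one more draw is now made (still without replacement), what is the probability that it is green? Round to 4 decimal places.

0.6400

Under each hypothesis, the probability of the observed sequence is: P(data | r = 3) = (3/8)(5/7)(4/6) = 5/28; P(data | r = 4) = (4/8)(4/7)(3/6) = 1/7; P(data | r = 5) = (5/8)(3/7)(2/6) = 5/56; P(data | r = 6) = (6/8)(2/7)(1/6) = 1/28; P(data | r = 7) = (7/8)(1/7)(0/6) = 0.
Multiplying each by its prior: 1/8 · 5/28 = 5/224, 1/4 · 1/7 = 1/28, 1/4 · 5/56 = 5/224, 1/4 · 1/28 = 1/112, 1/8 · 0 = 0; summing to 5/56.
Normalising, the posterior is P(r = 3 | data) = 1/4, P(r = 4 | data) = 2/5, P(r = 5 | data) = 1/4, P(r = 6 | data) = 1/10, P(r = 7 | data) = 0.
So P(green next | data) = Σ P(green next | H) P(H | data) = (2/5)(1/4) + (3/5)(2/5) + (4/5)(1/4) + (1)(1/10) = 16/25.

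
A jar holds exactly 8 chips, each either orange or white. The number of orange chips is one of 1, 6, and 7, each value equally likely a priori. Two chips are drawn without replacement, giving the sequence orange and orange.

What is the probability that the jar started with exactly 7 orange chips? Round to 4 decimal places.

For each hypothesis, P(data | H) works out to: P(data | r = 1) = (1/8)(0/7) = 0; P(data | r = 6) = (6/8)(5/7) = 15/28; P(data | r = 7) = (7/8)(6/7) = 3/4.
The prior-weighted likelihoods are 1/3 · 0 = 0, 1/3 · 15/28 = 5/28, 1/3 · 3/4 = 1/4; with total 3/7.
Hence P(r = 7 | data) = (1/4) / (3/7) = 7/12.

0.5833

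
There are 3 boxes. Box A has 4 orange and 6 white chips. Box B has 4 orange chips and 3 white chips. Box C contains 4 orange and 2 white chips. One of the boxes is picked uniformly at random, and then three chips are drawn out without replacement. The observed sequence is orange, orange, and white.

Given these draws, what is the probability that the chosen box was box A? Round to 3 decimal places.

0.212

The likelihood of the observed sequence under each hypothesis: P(data | box A) = (4/10)(3/9)(6/8) = 1/10; P(data | box B) = (4/7)(3/6)(3/5) = 6/35; P(data | box C) = (4/6)(3/5)(2/4) = 1/5.
The prior-weighted likelihoods are 1/3 · 1/10 = 1/30, 1/3 · 6/35 = 2/35, 1/3 · 1/5 = 1/15; summing to 11/70.
So P(box A | data) = (1/30) / (11/70) = 7/33.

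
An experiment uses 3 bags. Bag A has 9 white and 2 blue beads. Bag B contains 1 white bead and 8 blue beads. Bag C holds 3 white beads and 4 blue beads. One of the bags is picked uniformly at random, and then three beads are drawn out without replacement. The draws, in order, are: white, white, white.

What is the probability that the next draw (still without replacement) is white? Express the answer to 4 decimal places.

0.7101

The likelihood of the observed sequence under each hypothesis: P(data | bag A) = (9/11)(8/10)(7/9) = 28/55; P(data | bag B) = (1/9)(0/8) = 0; P(data | bag C) = (3/7)(2/6)(1/5) = 1/35.
Weighting by the prior gives 1/3 · 28/55 = 28/165, 1/3 · 0 = 0, 1/3 · 1/35 = 1/105; with total 69/385.
Normalising, the posterior is P(bag A | data) = 196/207, P(bag B | data) = 0, P(bag C | data) = 11/207.
So P(white next | data) = Σ P(white next | H) P(H | data) = (3/4)(196/207) + (0)(11/207) = 49/69.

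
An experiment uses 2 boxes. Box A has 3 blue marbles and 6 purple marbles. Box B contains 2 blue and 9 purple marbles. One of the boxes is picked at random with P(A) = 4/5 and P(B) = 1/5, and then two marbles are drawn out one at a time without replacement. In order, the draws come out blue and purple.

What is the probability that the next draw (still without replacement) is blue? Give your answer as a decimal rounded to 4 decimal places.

0.2612

Under each hypothesis, the probability of the observed sequence is: P(data | box A) = (3/9)(6/8) = 1/4; P(data | box B) = (2/11)(9/10) = 9/55.
Multiplying each by its prior: 4/5 · 1/4 = 1/5, 1/5 · 9/55 = 9/275; with total 64/275.
Dividing through by the total gives posterior P(box A | data) = 55/64, P(box B | data) = 9/64.
So P(blue next | data) = Σ P(blue next | H) P(H | data) = (2/7)(55/64) + (1/9)(9/64) = 117/448.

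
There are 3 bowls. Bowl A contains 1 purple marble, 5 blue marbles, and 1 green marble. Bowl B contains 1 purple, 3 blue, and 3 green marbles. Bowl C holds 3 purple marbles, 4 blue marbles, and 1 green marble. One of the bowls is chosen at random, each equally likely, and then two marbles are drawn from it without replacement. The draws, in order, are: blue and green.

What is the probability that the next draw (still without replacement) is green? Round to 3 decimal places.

0.212

Compute the likelihood of the observed sequence for each case: P(data | bowl A) = (5/7)(1/6) = 5/42; P(data | bowl B) = (3/7)(3/6) = 3/14; P(data | bowl C) = (4/8)(1/7) = 1/14.
The prior-weighted likelihoods are 1/3 · 5/42 = 5/126, 1/3 · 3/14 = 1/14, 1/3 · 1/14 = 1/42; these sum to 17/126.
The posterior is then P(bowl A | data) = 5/17, P(bowl B | data) = 9/17, P(bowl C | data) = 3/17.
The predictive probability is P(green next | data) = (0)(5/17) + (2/5)(9/17) + (0)(3/17) = 18/85.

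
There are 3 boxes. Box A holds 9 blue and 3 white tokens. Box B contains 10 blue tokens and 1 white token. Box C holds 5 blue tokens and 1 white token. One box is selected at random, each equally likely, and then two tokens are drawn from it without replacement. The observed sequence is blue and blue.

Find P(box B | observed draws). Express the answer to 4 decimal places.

0.4030

The likelihood of the observed sequence under each hypothesis: P(data | box A) = (9/12)(8/11) = 6/11; P(data | box B) = (10/11)(9/10) = 9/11; P(data | box C) = (5/6)(4/5) = 2/3.
Multiplying each by its prior: 1/3 · 6/11 = 2/11, 1/3 · 9/11 = 3/11, 1/3 · 2/3 = 2/9; these sum to 67/99.
By Bayes' rule, P(box B | data) = (3/11) / (67/99) = 27/67.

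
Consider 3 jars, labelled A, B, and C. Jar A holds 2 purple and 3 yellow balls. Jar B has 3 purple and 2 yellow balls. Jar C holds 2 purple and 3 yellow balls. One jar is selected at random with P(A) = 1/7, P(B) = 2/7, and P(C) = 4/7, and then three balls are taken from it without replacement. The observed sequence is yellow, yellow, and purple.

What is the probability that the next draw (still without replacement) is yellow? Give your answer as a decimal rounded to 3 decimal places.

0.417

Compute the likelihood of the observed sequence for each case: P(data | jar A) = (3/5)(2/4)(2/3) = 1/5; P(data | jar B) = (2/5)(1/4)(3/3) = 1/10; P(data | jar C) = (3/5)(2/4)(2/3) = 1/5.
Multiplying each by its prior: 1/7 · 1/5 = 1/35, 2/7 · 1/10 = 1/35, 4/7 · 1/5 = 4/35; these sum to 6/35.
The posterior is then P(jar A | data) = 1/6, P(jar B | data) = 1/6, P(jar C | data) = 2/3.
Averaging over the posterior, P(yellow next | data) = (1/2)(1/6) + (0)(1/6) + (1/2)(2/3) = 5/12.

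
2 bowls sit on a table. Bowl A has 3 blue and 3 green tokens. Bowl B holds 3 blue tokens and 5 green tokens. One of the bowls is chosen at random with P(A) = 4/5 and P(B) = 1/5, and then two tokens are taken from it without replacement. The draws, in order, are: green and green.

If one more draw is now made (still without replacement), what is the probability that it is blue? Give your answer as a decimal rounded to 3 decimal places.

For each hypothesis, P(data | H) works out to: P(data | bowl A) = (3/6)(2/5) = 1/5; P(data | bowl B) = (5/8)(4/7) = 5/14.
The prior-weighted likelihoods are 4/5 · 1/5 = 4/25, 1/5 · 5/14 = 1/14; summing to 81/350.
Normalising, the posterior is P(bowl A | data) = 56/81, P(bowl B | data) = 25/81.
Averaging over the posterior, P(blue next | data) = (3/4)(56/81) + (1/2)(25/81) = 109/162.

0.673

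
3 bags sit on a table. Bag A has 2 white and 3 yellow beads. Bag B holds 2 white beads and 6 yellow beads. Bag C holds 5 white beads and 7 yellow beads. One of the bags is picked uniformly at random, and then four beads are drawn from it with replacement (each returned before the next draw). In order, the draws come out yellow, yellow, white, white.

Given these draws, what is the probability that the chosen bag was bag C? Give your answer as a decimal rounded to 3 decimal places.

For each hypothesis, P(data | H) works out to: P(data | bag A) = (3/5)(3/5)(2/5)(2/5) = 0.0576; P(data | bag B) = (6/8)(6/8)(2/8)(2/8) = 0.035156; P(data | bag C) = (7/12)(7/12)(5/12)(5/12) = 0.059076.
Multiplying each by its prior: 1/3 · 0.0576 = 0.0192, 1/3 · 0.035156 = 0.011719, 1/3 · 0.059076 = 0.019692; with total 0.050611.
Therefore the posterior P(bag C | data) = (0.019692) / (0.050611) = 0.38909.

0.389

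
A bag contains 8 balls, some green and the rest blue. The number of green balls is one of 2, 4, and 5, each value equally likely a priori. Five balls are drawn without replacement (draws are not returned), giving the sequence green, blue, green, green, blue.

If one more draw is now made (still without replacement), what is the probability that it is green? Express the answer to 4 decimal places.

Under each hypothesis, the probability of the observed sequence is: P(data | r = 2) = (2/8)(6/7)(1/6)(0/5) = 0; P(data | r = 4) = (4/8)(4/7)(3/6)(2/5)(3/4) = 3/70; P(data | r = 5) = (5/8)(3/7)(4/6)(3/5)(2/4) = 3/56.
Weighting by the prior gives 1/3 · 0 = 0, 1/3 · 3/70 = 1/70, 1/3 · 3/56 = 1/56; summing to 9/280.
Normalising, the posterior is P(r = 2 | data) = 0, P(r = 4 | data) = 4/9, P(r = 5 | data) = 5/9.
So P(green next | data) = Σ P(green next | H) P(H | data) = (1/3)(4/9) + (2/3)(5/9) = 14/27.

0.5185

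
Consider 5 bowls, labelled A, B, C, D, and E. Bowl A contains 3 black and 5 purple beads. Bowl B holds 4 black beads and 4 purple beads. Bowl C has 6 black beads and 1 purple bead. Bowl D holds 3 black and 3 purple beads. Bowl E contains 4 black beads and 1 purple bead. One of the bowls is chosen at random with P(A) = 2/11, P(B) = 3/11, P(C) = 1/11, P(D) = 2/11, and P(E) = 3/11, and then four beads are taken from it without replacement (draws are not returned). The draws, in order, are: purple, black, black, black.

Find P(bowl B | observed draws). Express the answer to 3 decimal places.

Under each hypothesis, the probability of the observed sequence is: P(data | bowl A) = (5/8)(3/7)(2/6)(1/5) = 1/56; P(data | bowl B) = (4/8)(4/7)(3/6)(2/5) = 2/35; P(data | bowl C) = (1/7)(6/6)(5/5)(4/4) = 1/7; P(data | bowl D) = (3/6)(3/5)(2/4)(1/3) = 1/20; P(data | bowl E) = (1/5)(4/4)(3/3)(2/2) = 1/5.
Weighting by the prior gives 2/11 · 1/56 = 1/308, 3/11 · 2/35 = 6/385, 1/11 · 1/7 = 1/77, 2/11 · 1/20 = 1/110, 3/11 · 1/5 = 3/55; summing to 21/220.
Hence P(bowl B | data) = (6/385) / (21/220) = 8/49.

0.163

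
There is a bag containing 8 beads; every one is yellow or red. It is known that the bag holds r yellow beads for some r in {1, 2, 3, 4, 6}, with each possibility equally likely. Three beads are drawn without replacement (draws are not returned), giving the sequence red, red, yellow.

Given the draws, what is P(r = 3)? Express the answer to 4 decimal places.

0.2703

For each hypothesis, P(data | H) works out to: P(data | r = 1) = (7/8)(6/7)(1/6) = 1/8; P(data | r = 2) = (6/8)(5/7)(2/6) = 5/28; P(data | r = 3) = (5/8)(4/7)(3/6) = 5/28; P(data | r = 4) = (4/8)(3/7)(4/6) = 1/7; P(data | r = 6) = (2/8)(1/7)(6/6) = 1/28.
The prior-weighted likelihoods are 1/5 · 1/8 = 1/40, 1/5 · 5/28 = 1/28, 1/5 · 5/28 = 1/28, 1/5 · 1/7 = 1/35, 1/5 · 1/28 = 1/140; summing to 37/280.
Hence P(r = 3 | data) = (1/28) / (37/280) = 10/37.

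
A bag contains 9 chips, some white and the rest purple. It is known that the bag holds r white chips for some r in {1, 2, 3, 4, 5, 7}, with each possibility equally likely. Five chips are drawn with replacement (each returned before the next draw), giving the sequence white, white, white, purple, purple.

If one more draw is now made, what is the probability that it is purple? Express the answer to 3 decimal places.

The likelihood of the observed sequence under each hypothesis: P(data | r = 1) = (1/9)(1/9)(1/9)(8/9)(8/9) = 0.0010838; P(data | r = 2) = (2/9)(2/9)(2/9)(7/9)(7/9) = 0.0066386; P(data | r = 3) = (3/9)(3/9)(3/9)(6/9)(6/9) = 0.016461; P(data | r = 4) = (4/9)(4/9)(4/9)(5/9)(5/9) = 0.027096; P(data | r = 5) = (5/9)(5/9)(5/9)(4/9)(4/9) = 0.03387; P(data | r = 7) = (7/9)(7/9)(7/9)(2/9)(2/9) = 0.023235.
The prior-weighted likelihoods are 1/6 · 0.0010838 = 0.00018064, 1/6 · 0.0066386 = 0.0011064, 1/6 · 0.016461 = 0.0027435, 1/6 · 0.027096 = 0.004516, 1/6 · 0.03387 = 0.005645, 1/6 · 0.023235 = 0.0038725; with total 0.018064.
Dividing through by the total gives posterior P(r = 1 | data) = 0.01, P(r = 2 | data) = 0.06125, P(r = 3 | data) = 0.15188, P(r = 4 | data) = 0.25, P(r = 5 | data) = 0.3125, P(r = 7 | data) = 0.21438.
The predictive probability is P(purple next | data) = (8/9)(0.01) + (7/9)(0.06125) + (2/3)(0.15188) + (5/9)(0.25) + (4/9)(0.3125) + (2/9)(0.21438) = 0.48319.

0.483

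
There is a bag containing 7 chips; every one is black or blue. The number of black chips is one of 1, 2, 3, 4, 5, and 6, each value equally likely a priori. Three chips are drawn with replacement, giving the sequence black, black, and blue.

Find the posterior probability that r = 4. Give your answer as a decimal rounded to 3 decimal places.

For each hypothesis, P(data | H) works out to: P(data | r = 1) = (1/7)(1/7)(6/7) = 0.017493; P(data | r = 2) = (2/7)(2/7)(5/7) = 0.058309; P(data | r = 3) = (3/7)(3/7)(4/7) = 0.10496; P(data | r = 4) = (4/7)(4/7)(3/7) = 0.13994; P(data | r = 5) = (5/7)(5/7)(2/7) = 0.14577; P(data | r = 6) = (6/7)(6/7)(1/7) = 0.10496.
Weighting by the prior gives 1/6 · 0.017493 = 0.0029155, 1/6 · 0.058309 = 0.0097182, 1/6 · 0.10496 = 0.017493, 1/6 · 0.13994 = 0.023324, 1/6 · 0.14577 = 0.024295, 1/6 · 0.10496 = 0.017493; summing to 0.095238.
So P(r = 4 | data) = (0.023324) / (0.095238) = 0.2449.

0.245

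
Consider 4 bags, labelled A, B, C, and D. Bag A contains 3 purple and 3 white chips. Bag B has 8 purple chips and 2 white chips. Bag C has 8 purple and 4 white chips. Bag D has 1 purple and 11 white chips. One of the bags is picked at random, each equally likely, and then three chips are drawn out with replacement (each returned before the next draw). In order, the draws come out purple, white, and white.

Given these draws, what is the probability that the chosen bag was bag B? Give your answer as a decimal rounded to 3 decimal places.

Under each hypothesis, the probability of the observed sequence is: P(data | bag A) = (3/6)(3/6)(3/6) = 0.125; P(data | bag B) = (8/10)(2/10)(2/10) = 0.032; P(data | bag C) = (8/12)(4/12)(4/12) = 0.074074; P(data | bag D) = (1/12)(11/12)(11/12) = 0.070023.
Weighting by the prior gives 1/4 · 0.125 = 0.03125, 1/4 · 0.032 = 0.008, 1/4 · 0.074074 = 0.018519, 1/4 · 0.070023 = 0.017506; summing to 0.075274.
Therefore the posterior P(bag B | data) = (0.008) / (0.075274) = 0.10628.

0.106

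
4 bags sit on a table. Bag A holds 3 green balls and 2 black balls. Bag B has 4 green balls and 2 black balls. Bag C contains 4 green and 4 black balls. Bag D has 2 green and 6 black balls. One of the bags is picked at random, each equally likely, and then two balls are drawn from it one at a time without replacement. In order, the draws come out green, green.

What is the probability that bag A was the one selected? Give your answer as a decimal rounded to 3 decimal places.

The likelihood of the observed sequence under each hypothesis: P(data | bag A) = (3/5)(2/4) = 3/10; P(data | bag B) = (4/6)(3/5) = 2/5; P(data | bag C) = (4/8)(3/7) = 3/14; P(data | bag D) = (2/8)(1/7) = 1/28.
Multiplying each by its prior: 1/4 · 3/10 = 3/40, 1/4 · 2/5 = 1/10, 1/4 · 3/14 = 3/56, 1/4 · 1/28 = 1/112; summing to 19/80.
Therefore the posterior P(bag A | data) = (3/40) / (19/80) = 6/19.

0.316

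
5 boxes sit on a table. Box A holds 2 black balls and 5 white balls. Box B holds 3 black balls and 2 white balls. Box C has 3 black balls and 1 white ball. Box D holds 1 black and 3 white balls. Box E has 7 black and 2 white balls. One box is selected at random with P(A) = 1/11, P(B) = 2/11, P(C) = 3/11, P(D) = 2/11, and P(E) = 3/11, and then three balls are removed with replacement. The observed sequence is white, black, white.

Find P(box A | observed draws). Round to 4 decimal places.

0.1666

Compute the likelihood of the observed sequence for each case: P(data | box A) = (5/7)(2/7)(5/7) = 0.14577; P(data | box B) = (2/5)(3/5)(2/5) = 0.096; P(data | box C) = (1/4)(3/4)(1/4) = 0.046875; P(data | box D) = (3/4)(1/4)(3/4) = 0.14062; P(data | box E) = (2/9)(7/9)(2/9) = 0.038409.
Weighting by the prior gives 1/11 · 0.14577 = 0.013252, 2/11 · 0.096 = 0.017455, 3/11 · 0.046875 = 0.012784, 2/11 · 0.14062 = 0.025568, 3/11 · 0.038409 = 0.010475; summing to 0.079534.
By Bayes' rule, P(box A | data) = (0.013252) / (0.079534) = 0.16662.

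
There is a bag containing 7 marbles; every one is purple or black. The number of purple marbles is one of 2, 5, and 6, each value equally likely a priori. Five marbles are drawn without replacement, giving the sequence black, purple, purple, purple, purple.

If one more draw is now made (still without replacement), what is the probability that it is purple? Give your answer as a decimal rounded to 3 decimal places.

The likelihood of the observed sequence under each hypothesis: P(data | r = 2) = (5/7)(2/6)(1/5)(0/4) = 0; P(data | r = 5) = (2/7)(5/6)(4/5)(3/4)(2/3) = 2/21; P(data | r = 6) = (1/7)(6/6)(5/5)(4/4)(3/3) = 1/7.
Weighting by the prior gives 1/3 · 0 = 0, 1/3 · 2/21 = 2/63, 1/3 · 1/7 = 1/21; summing to 5/63.
The posterior is then P(r = 2 | data) = 0, P(r = 5 | data) = 2/5, P(r = 6 | data) = 3/5.
Averaging over the posterior, P(purple next | data) = (1/2)(2/5) + (1)(3/5) = 4/5.

0.800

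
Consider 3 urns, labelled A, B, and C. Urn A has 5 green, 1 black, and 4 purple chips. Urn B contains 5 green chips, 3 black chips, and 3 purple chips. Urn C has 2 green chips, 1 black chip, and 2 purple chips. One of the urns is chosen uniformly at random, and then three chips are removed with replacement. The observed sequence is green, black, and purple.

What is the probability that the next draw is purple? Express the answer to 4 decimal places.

Under each hypothesis, the probability of the observed sequence is: P(data | urn A) = (5/10)(1/10)(4/10) = 0.02; P(data | urn B) = (5/11)(3/11)(3/11) = 0.033809; P(data | urn C) = (2/5)(1/5)(2/5) = 0.032.
Multiplying each by its prior: 1/3 · 0.02 = 0.0066667, 1/3 · 0.033809 = 0.01127, 1/3 · 0.032 = 0.010667; summing to 0.028603.
Dividing through by the total gives posterior P(urn A | data) = 0.23308, P(urn B | data) = 0.394, P(urn C | data) = 0.37292.
So P(purple next | data) = Σ P(purple next | H) P(H | data) = (2/5)(0.23308) + (3/11)(0.394) + (2/5)(0.37292) = 0.34985.

0.3499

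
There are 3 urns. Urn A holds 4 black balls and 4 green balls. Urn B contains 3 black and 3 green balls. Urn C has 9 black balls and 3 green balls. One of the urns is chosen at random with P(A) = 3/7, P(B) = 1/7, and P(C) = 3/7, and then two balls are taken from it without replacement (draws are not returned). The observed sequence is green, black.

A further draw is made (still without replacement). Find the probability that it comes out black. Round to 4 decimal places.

The likelihood of the observed sequence under each hypothesis: P(data | urn A) = (4/8)(4/7) = 0.28571; P(data | urn B) = (3/6)(3/5) = 0.3; P(data | urn C) = (3/12)(9/11) = 0.20455.
The prior-weighted likelihoods are 3/7 · 0.28571 = 0.12245, 1/7 · 0.3 = 0.042857, 3/7 · 0.20455 = 0.087662; summing to 0.25297.
The posterior is then P(urn A | data) = 0.48405, P(urn B | data) = 0.16942, P(urn C | data) = 0.34653.
Averaging over the posterior, P(black next | data) = (1/2)(0.48405) + (1/2)(0.16942) + (4/5)(0.34653) = 0.60396.

0.6040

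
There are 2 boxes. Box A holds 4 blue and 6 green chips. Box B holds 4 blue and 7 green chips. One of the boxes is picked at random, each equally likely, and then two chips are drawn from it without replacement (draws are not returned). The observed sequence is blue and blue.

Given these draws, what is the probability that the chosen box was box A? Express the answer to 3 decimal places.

0.550

For each hypothesis, P(data | H) works out to: P(data | box A) = (4/10)(3/9) = 2/15; P(data | box B) = (4/11)(3/10) = 6/55.
Multiplying each by its prior: 1/2 · 2/15 = 1/15, 1/2 · 6/55 = 3/55; summing to 4/33.
Hence P(box A | data) = (1/15) / (4/33) = 11/20.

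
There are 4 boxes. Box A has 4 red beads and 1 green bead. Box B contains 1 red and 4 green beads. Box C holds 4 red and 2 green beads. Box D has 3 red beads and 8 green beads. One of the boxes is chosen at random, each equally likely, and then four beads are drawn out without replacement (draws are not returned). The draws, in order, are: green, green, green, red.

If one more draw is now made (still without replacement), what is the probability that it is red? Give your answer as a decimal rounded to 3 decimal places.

0.111

Under each hypothesis, the probability of the observed sequence is: P(data | box A) = (1/5)(0/4) = 0; P(data | box B) = (4/5)(3/4)(2/3)(1/2) = 1/5; P(data | box C) = (2/6)(1/5)(0/4) = 0; P(data | box D) = (8/11)(7/10)(6/9)(3/8) = 7/55.
Multiplying each by its prior: 1/4 · 0 = 0, 1/4 · 1/5 = 1/20, 1/4 · 0 = 0, 1/4 · 7/55 = 7/220; with total 9/110.
Dividing through by the total gives posterior P(box A | data) = 0, P(box B | data) = 11/18, P(box C | data) = 0, P(box D | data) = 7/18.
Averaging over the posterior, P(red next | data) = (0)(11/18) + (2/7)(7/18) = 1/9.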